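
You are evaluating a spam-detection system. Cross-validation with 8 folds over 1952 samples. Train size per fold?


Fold size = 1952/8 = 244
Training per fold = 1952 - 244 = 1708

1708


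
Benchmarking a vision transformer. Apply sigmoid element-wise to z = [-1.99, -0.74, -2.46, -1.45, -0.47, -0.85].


σ(-1.99) = 1/(1+e^1.99) = 0.1203
σ(-0.74) = 1/(1+e^0.74) = 0.323
σ(-2.46) = 1/(1+e^2.46) = 0.0787
σ(-1.45) = 1/(1+e^1.45) = 0.19
σ(-0.47) = 1/(1+e^0.47) = 0.3846
σ(-0.85) = 1/(1+e^0.85) = 0.2994
result = [0.1203, 0.323, 0.0787, 0.19, 0.3846, 0.2994]

[0.1203, 0.323, 0.0787, 0.19, 0.3846, 0.2994]


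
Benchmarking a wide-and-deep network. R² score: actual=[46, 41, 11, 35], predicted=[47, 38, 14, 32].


ȳ = 33.25
SS_res = Σ(y-ŷ)² = 28
SS_tot = Σ(y-ȳ)² = 720.75
R² = 1 - SS_res/SS_tot = 1 - 0.0388 = 0.9612

0.9612


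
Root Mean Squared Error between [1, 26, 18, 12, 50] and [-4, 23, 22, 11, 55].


MSE = 76/5 = 15.2
RMSE = √(76/5) = 3.8987

3.8987


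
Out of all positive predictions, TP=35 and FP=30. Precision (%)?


Precision = TP/(TP+FP)
= 35/(35+30)
= 35/65 = 53.85%

53.85%


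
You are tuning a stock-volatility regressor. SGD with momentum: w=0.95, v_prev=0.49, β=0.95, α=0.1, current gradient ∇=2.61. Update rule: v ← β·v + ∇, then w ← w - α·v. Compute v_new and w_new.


v_new = 0.95·0.49 + 2.61 = 0.4655 + 2.61 = 3.0755
w_new = 0.95 - 0.1·3.0755 = 0.95 - 0.30755 = 0.64245

v_new=3.0755, w_new=0.64245


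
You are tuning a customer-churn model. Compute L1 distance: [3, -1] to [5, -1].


d = |3-5| + |-1+ 1|
  = 2 + 0
  = 2

2


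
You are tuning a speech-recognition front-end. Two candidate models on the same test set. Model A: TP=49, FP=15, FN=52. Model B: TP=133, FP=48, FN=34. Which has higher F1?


Model A: P=49/64=0.7656, R=49/101=0.4851, F1=2PR/(P+R)=2TP/(2TP+FP+FN)=98/165=0.5939
Model B: P=133/181=0.7348, R=133/167=0.7964, F1=2PR/(P+R)=2TP/(2TP+FP+FN)=266/348=0.7644
0.5939 < 0.7644 → Model B

Model B


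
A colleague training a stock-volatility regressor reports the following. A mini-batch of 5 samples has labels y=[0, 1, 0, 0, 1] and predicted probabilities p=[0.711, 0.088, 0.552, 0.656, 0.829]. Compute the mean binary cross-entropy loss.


L[0] = -ln(1-0.711) = -ln(0.289) = 1.2413
L[1] = -ln(0.088) = 2.4304
L[2] = -ln(1-0.552) = -ln(0.448) = 0.803
L[3] = -ln(1-0.656) = -ln(0.344) = 1.0671
L[4] = -ln(0.829) = 0.1875
mean = (1.2413 + 2.4304 + 0.803 + 1.0671 + 0.1875)/5 = 1.1459

1.1459


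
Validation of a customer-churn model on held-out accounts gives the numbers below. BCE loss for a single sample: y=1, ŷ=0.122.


BCE = -[y·ln(p) + (1-y)·ln(1-p)]
= -1·ln(0.122) - 0
= -ln(0.122) = 2.1037

2.1037


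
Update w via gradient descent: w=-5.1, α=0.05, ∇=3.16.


w_new = w - α·∇
= -5.1 - 0.05·3.16
= -5.1 - 0.158
= -5.258

-5.258


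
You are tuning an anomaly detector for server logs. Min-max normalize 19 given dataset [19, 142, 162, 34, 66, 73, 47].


min=19, max=162
(19-19)/(162-19) = 0/143 = 0.0

0.0


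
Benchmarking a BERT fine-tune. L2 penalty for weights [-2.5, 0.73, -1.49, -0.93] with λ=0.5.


‖w‖₂² = (-2.5)² + (0.73)² + (-1.49)² + (-0.93)²
     = 6.25 + 0.5329 + 2.2201 + 0.8649
     = 9.8679
λ·‖w‖₂² = 0.5·9.8679 = 4.93395

4.93395


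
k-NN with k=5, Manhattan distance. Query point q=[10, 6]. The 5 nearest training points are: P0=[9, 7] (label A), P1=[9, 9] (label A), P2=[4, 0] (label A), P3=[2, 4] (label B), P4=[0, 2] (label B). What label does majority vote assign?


d(q,P0) = 2  (label A)
d(q,P1) = 4  (label A)
d(q,P2) = 12  (label A)
d(q,P3) = 10  (label B)
d(q,P4) = 14  (label B)
Votes: A=3, B=2
Majority → A

A


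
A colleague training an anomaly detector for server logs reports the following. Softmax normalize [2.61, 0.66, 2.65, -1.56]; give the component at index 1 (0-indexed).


Exponentials: e^2.61=13.5991, e^0.66=1.9348, e^2.65=14.154, e^-1.56=0.2101
Sum = 29.898
Softmax = [0.4548, 0.0647, 0.4734, 0.007]
p[1] = 1.9348/29.898 = 0.0647

0.0647


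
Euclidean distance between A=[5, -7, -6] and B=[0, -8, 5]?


d = √((5-0)² + (-7+ 8)² + (-6-5)²)
  = √(25 + 1 + 121)
  = √147 = 12.1244

12.1244


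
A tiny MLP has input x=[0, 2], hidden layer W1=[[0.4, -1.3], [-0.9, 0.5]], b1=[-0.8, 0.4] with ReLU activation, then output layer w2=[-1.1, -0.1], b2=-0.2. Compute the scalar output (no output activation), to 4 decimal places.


z1[0] = (0.4)·(0) + (-1.3)·(2) - 0.8 = -3.4
z1[1] = (-0.9)·(0) + (0.5)·(2) + 0.4 = 1.4
h = ReLU(z1) = [0.0, 1.4]
output = (-1.1)·(0.0) + (-0.1)·(1.4) - 0.2 = -0.34

-0.34


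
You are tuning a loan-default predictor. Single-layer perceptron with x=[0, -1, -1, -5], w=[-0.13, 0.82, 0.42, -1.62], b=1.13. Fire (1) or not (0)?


z = (0)·(-0.13) + (-1)·(0.82) + (-1)·(0.42) + (-5)·(-1.62) + 1.13
  = 7.99
step(z) = 1 (z≥0)

1


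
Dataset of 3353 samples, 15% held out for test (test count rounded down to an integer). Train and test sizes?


Test = ⌊3353·15/100⌋ = 502
Train = 3353 - 502 = 2851

Train: 2851, Test: 502


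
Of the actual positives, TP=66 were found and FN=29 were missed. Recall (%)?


Recall = TP/(TP+FN)
= 66/(66+29)
= 66/95 = 69.47%

69.47%


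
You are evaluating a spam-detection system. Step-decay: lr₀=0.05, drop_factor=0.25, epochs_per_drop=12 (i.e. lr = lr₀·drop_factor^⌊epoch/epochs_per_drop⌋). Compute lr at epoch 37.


n_drops = ⌊37/12⌋ = 3
lr = 0.05·0.25^3 = 0.05·0.015625 = 0.00078125

0.00078125


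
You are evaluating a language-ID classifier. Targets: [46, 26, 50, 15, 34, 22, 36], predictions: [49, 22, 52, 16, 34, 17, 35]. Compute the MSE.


Squared errors: (46-49)²=9, (26-22)²=16, (50-52)²=4, (15-16)²=1, (34-34)²=0, (22-17)²=25, (36-35)²=1
Sum = 56
MSE = 56/7 = 8

8


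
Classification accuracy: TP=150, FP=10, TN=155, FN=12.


Accuracy = (TP+TN)/(TP+TN+FP+FN)
= (150+155)/(327)
= 305/327 = 93.27%

93.27%


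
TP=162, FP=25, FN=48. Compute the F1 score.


Precision = 162/187 = 0.8663
Recall = 162/210 = 0.7714
F1 = 2·P·R/(P+R) = 2·TP/(2·TP+FP+FN) = 324/(324+25+48) = 324/397 = 0.8161

0.8161


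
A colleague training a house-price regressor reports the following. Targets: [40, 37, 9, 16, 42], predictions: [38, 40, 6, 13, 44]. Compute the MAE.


Absolute errors: |40-38|=2, |37-40|=3, |9-6|=3, |16-13|=3, |42-44|=2
Sum = 13
MAE = 13/5 = 13/5

13/5


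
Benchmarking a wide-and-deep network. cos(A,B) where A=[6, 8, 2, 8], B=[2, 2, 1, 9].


A·B = 6·2 + 8·2 + 2·1 + 8·9 = 102
‖A‖ = √168 = 12.9615, ‖B‖ = √90 = 9.4868
cos = 102/(√168·√90) = 102/√15120 = 0.8295

0.8295


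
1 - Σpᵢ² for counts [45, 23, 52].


Probabilities: [45/120, 23/120, 52/120] ≈ [0.375, 0.1917, 0.4333]
Σpᵢ² = (2025 + 529 + 2704)/120² = 5258/14400
Gini = 1 - Σpᵢ² = 1 - 5258/14400 = 0.6349

0.6349


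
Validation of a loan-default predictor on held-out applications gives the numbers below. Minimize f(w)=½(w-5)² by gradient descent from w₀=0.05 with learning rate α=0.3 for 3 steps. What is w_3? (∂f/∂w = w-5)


step 1: grad = 0.05-5 = -4.95; w = 0.05 - 0.3·(-4.95) = 1.535
step 2: grad = 1.535-5 = -3.465; w = 1.535 - 0.3·(-3.465) = 2.5745
step 3: grad = 2.5745-5 = -2.4255; w = 2.5745 - 0.3·(-2.4255) = 3.30215

3.30215


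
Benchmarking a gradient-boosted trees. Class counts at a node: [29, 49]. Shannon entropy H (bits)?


Probabilities: [29/78, 49/78] ≈ [0.3718, 0.6282]
H = -((29/78)·log₂(29/78) + (49/78)·log₂(49/78))
  = 0.952 bits

0.952 bits


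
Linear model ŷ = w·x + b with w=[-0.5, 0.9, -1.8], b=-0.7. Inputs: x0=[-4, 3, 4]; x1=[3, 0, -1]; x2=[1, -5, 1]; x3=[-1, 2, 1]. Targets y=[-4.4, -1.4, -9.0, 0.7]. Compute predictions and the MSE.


ŷ0 = (-0.5)·(-4) + (0.9)·(3) + (-1.8)·(4) - 0.7 = -3.2
ŷ1 = (-0.5)·(3) + (0.9)·(0) + (-1.8)·(-1) - 0.7 = -0.4
ŷ2 = (-0.5)·(1) + (0.9)·(-5) + (-1.8)·(1) - 0.7 = -7.5
ŷ3 = (-0.5)·(-1) + (0.9)·(2) + (-1.8)·(1) - 0.7 = -0.2
errors² = [1.44, 1.0, 2.25, 0.81]
MSE = 5.5000/4 = 1.375

1.375


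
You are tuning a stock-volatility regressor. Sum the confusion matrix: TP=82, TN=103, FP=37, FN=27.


Total = TP + TN + FP + FN
= 82 + 103 + 37 + 27
= 249
(Predicted positive: 119, predicted negative: 130)

249


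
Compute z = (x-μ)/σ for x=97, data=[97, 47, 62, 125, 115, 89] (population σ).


μ = 89.1667, σ = 27.4737
z = (97 - 89.1667)/27.4737 = 0.2851

0.2851


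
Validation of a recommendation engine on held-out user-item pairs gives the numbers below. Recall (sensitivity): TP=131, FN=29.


Recall = TP/(TP+FN)
= 131/(131+29)
= 131/160 = 81.88%

81.88%


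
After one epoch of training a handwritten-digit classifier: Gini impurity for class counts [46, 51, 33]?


Probabilities: [46/130, 51/130, 33/130] ≈ [0.3538, 0.3923, 0.2538]
Σpᵢ² = (2116 + 2601 + 1089)/130² = 5806/16900
Gini = 1 - Σpᵢ² = 1 - 5806/16900 = 0.6564

0.6564


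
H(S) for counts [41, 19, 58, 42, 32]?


Probabilities: [41/192, 19/192, 58/192, 42/192, 32/192] ≈ [0.2135, 0.099, 0.3021, 0.2188, 0.1667]
H = -((41/192)·log₂(41/192) + (19/192)·log₂(19/192) + (58/192)·log₂(58/192) + (42/192)·log₂(42/192) + (32/192)·log₂(32/192))
  = 2.238 bits

2.238 bits


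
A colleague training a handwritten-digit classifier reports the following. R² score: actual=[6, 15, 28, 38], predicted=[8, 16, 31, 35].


ȳ = 21.75
SS_res = Σ(y-ŷ)² = 23
SS_tot = Σ(y-ȳ)² = 596.75
R² = 1 - SS_res/SS_tot = 1 - 0.0385 = 0.9615

0.9615


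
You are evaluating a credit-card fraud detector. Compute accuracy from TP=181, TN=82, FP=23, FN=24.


Accuracy = (TP+TN)/(TP+TN+FP+FN)
= (181+82)/(310)
= 263/310 = 84.84%

84.84%


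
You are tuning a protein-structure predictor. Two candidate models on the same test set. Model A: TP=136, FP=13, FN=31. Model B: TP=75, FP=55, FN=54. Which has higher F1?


Model A: P=136/149=0.9128, R=136/167=0.8144, F1=2PR/(P+R)=2TP/(2TP+FP+FN)=272/316=0.8608
Model B: P=75/130=0.5769, R=75/129=0.5814, F1=2PR/(P+R)=2TP/(2TP+FP+FN)=150/259=0.5792
0.8608 > 0.5792 → Model A

Model A


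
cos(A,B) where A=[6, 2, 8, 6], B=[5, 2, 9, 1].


A·B = 6·5 + 2·2 + 8·9 + 6·1 = 112
‖A‖ = √140 = 11.8322, ‖B‖ = √111 = 10.5357
cos = 112/(√140·√111) = 112/√15540 = 0.8984

0.8984


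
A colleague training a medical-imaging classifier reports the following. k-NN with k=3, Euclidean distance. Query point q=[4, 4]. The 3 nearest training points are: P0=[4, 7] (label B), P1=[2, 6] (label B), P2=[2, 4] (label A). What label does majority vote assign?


d(q,P0) = 3.0  (label B)
d(q,P1) = 2.8284  (label B)
d(q,P2) = 2.0  (label A)
Votes: A=1, B=2
Majority → B

B


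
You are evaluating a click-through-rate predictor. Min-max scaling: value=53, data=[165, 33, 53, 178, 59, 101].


min=33, max=178
(53-33)/(178-33) = 20/145 = 0.1379

0.1379


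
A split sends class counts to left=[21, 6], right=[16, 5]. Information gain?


Parent = [37, 11], H_parent = 0.7766
H_left = 0.7642 (n=27), H_right = 0.7919 (n=21)
H_children = (27/48)·0.7642 + (21/48)·0.7919 = 0.7763
IG = 0.7766 - 0.7763 = 0.0003

0.0003


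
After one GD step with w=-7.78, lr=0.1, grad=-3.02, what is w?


w_new = w - α·∇
= -7.78 - 0.1·-3.02
= -7.78 + 0.302
= -7.478

-7.478


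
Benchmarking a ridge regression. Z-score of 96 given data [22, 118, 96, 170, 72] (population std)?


μ = 95.6, σ = 49.0127
z = (96 - 95.6)/49.0127 = 0.0082

0.0082


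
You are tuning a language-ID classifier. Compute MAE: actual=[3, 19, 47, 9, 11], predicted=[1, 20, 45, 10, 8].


Absolute errors: |3-1|=2, |19-20|=1, |47-45|=2, |9-10|=1, |11-8|=3
Sum = 9
MAE = 9/5 = 9/5

9/5


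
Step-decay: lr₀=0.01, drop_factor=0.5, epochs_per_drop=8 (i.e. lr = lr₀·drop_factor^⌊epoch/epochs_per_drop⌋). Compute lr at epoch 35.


n_drops = ⌊35/8⌋ = 4
lr = 0.01·0.5^4 = 0.01·0.0625 = 0.000625

0.000625


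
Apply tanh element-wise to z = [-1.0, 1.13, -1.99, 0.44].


tanh(-1.0) = -0.7616
tanh(1.13) = 0.811
tanh(-1.99) = -0.9633
tanh(0.44) = 0.4136
result = [-0.7616, 0.811, -0.9633, 0.4136]

[-0.7616, 0.811, -0.9633, 0.4136]


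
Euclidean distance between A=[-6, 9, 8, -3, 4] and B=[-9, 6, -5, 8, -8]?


d = √((-6+ 9)² + (9-6)² + (8+ 5)² + (-3-8)² + (4+ 8)²)
  = √(9 + 9 + 169 + 121 + 144)
  = √452 = 21.2603

21.2603


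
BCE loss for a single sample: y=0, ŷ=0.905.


BCE = -[y·ln(p) + (1-y)·ln(1-p)]
= -0 - 1·ln(1-0.905)
= -ln(0.095) = 2.3539

2.3539


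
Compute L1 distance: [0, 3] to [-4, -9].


d = |0+ 4| + |3+ 9|
  = 4 + 12
  = 16

16


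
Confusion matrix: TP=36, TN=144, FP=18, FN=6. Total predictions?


Total = TP + TN + FP + FN
= 36 + 144 + 18 + 6
= 204
(Predicted positive: 54, predicted negative: 150)

204


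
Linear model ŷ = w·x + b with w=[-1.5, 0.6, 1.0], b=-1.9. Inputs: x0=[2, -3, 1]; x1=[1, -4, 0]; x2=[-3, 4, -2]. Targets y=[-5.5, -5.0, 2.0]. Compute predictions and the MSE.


ŷ0 = (-1.5)·(2) + (0.6)·(-3) + (1.0)·(1) - 1.9 = -5.7
ŷ1 = (-1.5)·(1) + (0.6)·(-4) + (1.0)·(0) - 1.9 = -5.8
ŷ2 = (-1.5)·(-3) + (0.6)·(4) + (1.0)·(-2) - 1.9 = 3.0
errors² = [0.04, 0.64, 1.0]
MSE = 1.6800/3 = 0.56

0.56


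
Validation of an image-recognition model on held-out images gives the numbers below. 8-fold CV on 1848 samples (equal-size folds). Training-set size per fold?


Fold size = 1848/8 = 231
Training per fold = 1848 - 231 = 1617

1617


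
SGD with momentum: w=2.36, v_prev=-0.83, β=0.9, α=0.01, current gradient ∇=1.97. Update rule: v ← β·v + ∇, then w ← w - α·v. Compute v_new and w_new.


v_new = 0.9·-0.83 + 1.97 = -0.747 + 1.97 = 1.223
w_new = 2.36 - 0.01·1.223 = 2.36 - 0.01223 = 2.34777

v_new=1.223, w_new=2.34777


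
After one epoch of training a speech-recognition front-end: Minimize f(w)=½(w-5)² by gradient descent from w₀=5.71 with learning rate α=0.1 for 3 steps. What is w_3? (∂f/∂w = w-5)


step 1: grad = 5.71-5 = 0.71; w = 5.71 - 0.1·(0.71) = 5.639
step 2: grad = 5.639-5 = 0.639; w = 5.639 - 0.1·(0.639) = 5.5751
step 3: grad = 5.5751-5 = 0.5751; w = 5.5751 - 0.1·(0.5751) = 5.51759

5.51759


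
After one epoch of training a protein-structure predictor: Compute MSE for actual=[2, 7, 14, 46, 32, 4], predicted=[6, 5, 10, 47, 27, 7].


Squared errors: (2-6)²=16, (7-5)²=4, (14-10)²=16, (46-47)²=1, (32-27)²=25, (4-7)²=9
Sum = 71
MSE = 71/6 = 71/6

71/6


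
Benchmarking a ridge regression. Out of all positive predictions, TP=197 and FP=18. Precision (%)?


Precision = TP/(TP+FP)
= 197/(197+18)
= 197/215 = 91.63%

91.63%


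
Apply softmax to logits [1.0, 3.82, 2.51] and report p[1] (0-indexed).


Exponentials: e^1.0=2.7183, e^3.82=45.6042, e^2.51=12.3049
Sum = 60.6274
Softmax = [0.0448, 0.7522, 0.203]
p[1] = 45.6042/60.6274 = 0.7522

0.7522


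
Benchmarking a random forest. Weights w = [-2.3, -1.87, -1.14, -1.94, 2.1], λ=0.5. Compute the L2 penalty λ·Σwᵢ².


‖w‖₂² = (-2.3)² + (-1.87)² + (-1.14)² + (-1.94)² + (2.1)²
     = 5.29 + 3.4969 + 1.2996 + 3.7636 + 4.41
     = 18.2601
λ·‖w‖₂² = 0.5·18.2601 = 9.13005

9.13005


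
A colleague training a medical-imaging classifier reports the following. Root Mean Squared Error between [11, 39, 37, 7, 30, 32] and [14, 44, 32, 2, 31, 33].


MSE = 86/6 = 14.3333
RMSE = √(86/6) = 3.7859

3.7859


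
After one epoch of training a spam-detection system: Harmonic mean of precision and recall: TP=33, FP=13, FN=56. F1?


Precision = 33/46 = 0.7174
Recall = 33/89 = 0.3708
F1 = 2·P·R/(P+R) = 2·TP/(2·TP+FP+FN) = 66/(66+13+56) = 66/135 = 0.4889

0.4889


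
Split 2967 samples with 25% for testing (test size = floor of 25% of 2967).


Test = ⌊2967·25/100⌋ = 741
Train = 2967 - 741 = 2226

Train: 2226, Test: 741


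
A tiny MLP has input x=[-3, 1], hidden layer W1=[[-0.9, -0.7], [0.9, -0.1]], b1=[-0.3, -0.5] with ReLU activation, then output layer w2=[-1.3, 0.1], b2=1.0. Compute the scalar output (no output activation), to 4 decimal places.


z1[0] = (-0.9)·(-3) + (-0.7)·(1) - 0.3 = 1.7
z1[1] = (0.9)·(-3) + (-0.1)·(1) - 0.5 = -3.3
h = ReLU(z1) = [1.7, 0.0]
output = (-1.3)·(1.7) + (0.1)·(0.0) + 1.0 = -1.21

-1.21


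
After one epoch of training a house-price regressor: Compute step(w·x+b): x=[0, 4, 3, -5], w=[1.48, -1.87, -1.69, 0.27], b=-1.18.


z = (0)·(1.48) + (4)·(-1.87) + (3)·(-1.69) + (-5)·(0.27) - 1.18
  = -15.08
step(z) = 0 (z<0)

0


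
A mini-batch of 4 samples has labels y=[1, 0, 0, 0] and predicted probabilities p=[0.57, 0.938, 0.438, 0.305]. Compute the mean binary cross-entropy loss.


L[0] = -ln(0.57) = 0.5621
L[1] = -ln(1-0.938) = -ln(0.062) = 2.7806
L[2] = -ln(1-0.438) = -ln(0.562) = 0.5763
L[3] = -ln(1-0.305) = -ln(0.695) = 0.3638
mean = (0.5621 + 2.7806 + 0.5763 + 0.3638)/4 = 1.0707

1.0707


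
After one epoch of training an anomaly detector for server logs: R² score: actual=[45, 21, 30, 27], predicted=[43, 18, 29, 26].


ȳ = 30.75
SS_res = Σ(y-ŷ)² = 15
SS_tot = Σ(y-ȳ)² = 312.75
R² = 1 - SS_res/SS_tot = 1 - 0.048 = 0.952

0.952


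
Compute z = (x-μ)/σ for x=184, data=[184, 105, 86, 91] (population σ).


μ = 116.5, σ = 39.5885
z = (184 - 116.5)/39.5885 = 1.705

1.705


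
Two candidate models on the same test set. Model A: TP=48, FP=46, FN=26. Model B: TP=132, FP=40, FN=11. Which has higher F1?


Model A: P=48/94=0.5106, R=48/74=0.6486, F1=2PR/(P+R)=2TP/(2TP+FP+FN)=96/168=0.5714
Model B: P=132/172=0.7674, R=132/143=0.9231, F1=2PR/(P+R)=2TP/(2TP+FP+FN)=264/315=0.8381
0.5714 < 0.8381 → Model B

Model B


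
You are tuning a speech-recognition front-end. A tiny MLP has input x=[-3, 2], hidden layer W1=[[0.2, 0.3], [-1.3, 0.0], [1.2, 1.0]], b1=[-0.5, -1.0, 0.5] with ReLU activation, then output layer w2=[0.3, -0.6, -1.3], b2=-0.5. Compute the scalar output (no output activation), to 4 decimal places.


z1[0] = (0.2)·(-3) + (0.3)·(2) - 0.5 = -0.5
z1[1] = (-1.3)·(-3) + (0.0)·(2) - 1.0 = 2.9
z1[2] = (1.2)·(-3) + (1.0)·(2) + 0.5 = -1.1
h = ReLU(z1) = [0.0, 2.9, 0.0]
output = (0.3)·(0.0) + (-0.6)·(2.9) + (-1.3)·(0.0) - 0.5 = -2.24

-2.24


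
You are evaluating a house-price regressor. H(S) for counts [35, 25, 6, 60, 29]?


Probabilities: [35/155, 25/155, 6/155, 60/155, 29/155] ≈ [0.2258, 0.1613, 0.0387, 0.3871, 0.1871]
H = -((35/155)·log₂(35/155) + (25/155)·log₂(25/155) + (6/155)·log₂(6/155) + (60/155)·log₂(60/155) + (29/155)·log₂(29/155))
  = 2.0734 bits

2.0734 bits


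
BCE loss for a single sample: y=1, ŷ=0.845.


BCE = -[y·ln(p) + (1-y)·ln(1-p)]
= -1·ln(0.845) - 0
= -ln(0.845) = 0.1684

0.1684


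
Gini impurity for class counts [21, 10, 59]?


Probabilities: [21/90, 10/90, 59/90] ≈ [0.2333, 0.1111, 0.6556]
Σpᵢ² = (441 + 100 + 3481)/90² = 4022/8100
Gini = 1 - Σpᵢ² = 1 - 4022/8100 = 0.5035

0.5035


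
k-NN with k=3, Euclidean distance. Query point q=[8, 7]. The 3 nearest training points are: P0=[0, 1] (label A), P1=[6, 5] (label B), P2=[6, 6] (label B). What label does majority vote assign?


d(q,P0) = 10.0  (label A)
d(q,P1) = 2.8284  (label B)
d(q,P2) = 2.2361  (label B)
Votes: A=1, B=2
Majority → B

B


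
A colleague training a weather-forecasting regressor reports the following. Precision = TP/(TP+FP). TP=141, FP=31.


Precision = TP/(TP+FP)
= 141/(141+31)
= 141/172 = 81.98%

81.98%


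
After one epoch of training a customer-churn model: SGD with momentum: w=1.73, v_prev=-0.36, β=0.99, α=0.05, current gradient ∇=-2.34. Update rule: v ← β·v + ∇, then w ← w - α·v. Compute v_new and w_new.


v_new = 0.99·-0.36 - 2.34 = -0.3564 - 2.34 = -2.6964
w_new = 1.73 - 0.05·-2.6964 = 1.73 + 0.13482 = 1.86482

v_new=-2.6964, w_new=1.86482


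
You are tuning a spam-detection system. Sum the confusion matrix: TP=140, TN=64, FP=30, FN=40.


Total = TP + TN + FP + FN
= 140 + 64 + 30 + 40
= 274
(Predicted positive: 170, predicted negative: 104)

274


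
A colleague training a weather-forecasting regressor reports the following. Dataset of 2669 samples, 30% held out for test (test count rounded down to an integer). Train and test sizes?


Test = ⌊2669·30/100⌋ = 800
Train = 2669 - 800 = 1869

Train: 1869, Test: 800


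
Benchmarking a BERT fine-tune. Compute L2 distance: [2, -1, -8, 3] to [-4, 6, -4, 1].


d = √((2+ 4)² + (-1-6)² + (-8+ 4)² + (3-1)²)
  = √(36 + 49 + 16 + 4)
  = √105 = 10.247

10.247


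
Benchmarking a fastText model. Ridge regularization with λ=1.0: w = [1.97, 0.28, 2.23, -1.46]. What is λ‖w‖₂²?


‖w‖₂² = (1.97)² + (0.28)² + (2.23)² + (-1.46)²
     = 3.8809 + 0.0784 + 4.9729 + 2.1316
     = 11.0638
λ·‖w‖₂² = 1.0·11.0638 = 11.0638

11.0638


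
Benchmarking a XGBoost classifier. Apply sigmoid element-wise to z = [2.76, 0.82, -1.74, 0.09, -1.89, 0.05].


σ(2.76) = 1/(1+e^-2.76) = 0.9405
σ(0.82) = 1/(1+e^-0.82) = 0.6942
σ(-1.74) = 1/(1+e^1.74) = 0.1493
σ(0.09) = 1/(1+e^-0.09) = 0.5225
σ(-1.89) = 1/(1+e^1.89) = 0.1312
σ(0.05) = 1/(1+e^-0.05) = 0.5125
result = [0.9405, 0.6942, 0.1493, 0.5225, 0.1312, 0.5125]

[0.9405, 0.6942, 0.1493, 0.5225, 0.1312, 0.5125]


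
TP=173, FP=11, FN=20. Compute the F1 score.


Precision = 173/184 = 0.9402
Recall = 173/193 = 0.8964
F1 = 2·P·R/(P+R) = 2·TP/(2·TP+FP+FN) = 346/(346+11+20) = 346/377 = 0.9178

0.9178


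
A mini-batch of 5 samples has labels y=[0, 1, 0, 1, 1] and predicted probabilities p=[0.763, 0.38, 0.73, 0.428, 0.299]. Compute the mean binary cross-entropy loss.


L[0] = -ln(1-0.763) = -ln(0.237) = 1.4397
L[1] = -ln(0.38) = 0.9676
L[2] = -ln(1-0.73) = -ln(0.27) = 1.3093
L[3] = -ln(0.428) = 0.8486
L[4] = -ln(0.299) = 1.2073
mean = (1.4397 + 0.9676 + 1.3093 + 0.8486 + 1.2073)/5 = 1.1545

1.1545


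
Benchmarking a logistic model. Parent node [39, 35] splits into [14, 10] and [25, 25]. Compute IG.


Parent = [39, 35], H_parent = 0.9979
H_left = 0.9799 (n=24), H_right = 1 (n=50)
H_children = (24/74)·0.9799 + (50/74)·1 = 0.9935
IG = 0.9979 - 0.9935 = 0.0044

0.0044


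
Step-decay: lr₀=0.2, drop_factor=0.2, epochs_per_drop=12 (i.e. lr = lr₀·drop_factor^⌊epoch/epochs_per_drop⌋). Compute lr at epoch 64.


n_drops = ⌊64/12⌋ = 5
lr = 0.2·0.2^5 = 0.2·0.00032 = 0.000064

0.000064


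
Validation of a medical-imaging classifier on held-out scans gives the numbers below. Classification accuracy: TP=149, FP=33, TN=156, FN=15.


Accuracy = (TP+TN)/(TP+TN+FP+FN)
= (149+156)/(353)
= 305/353 = 86.4%

86.4%


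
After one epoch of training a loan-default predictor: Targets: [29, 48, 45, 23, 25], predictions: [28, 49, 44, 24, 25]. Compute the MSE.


Squared errors: (29-28)²=1, (48-49)²=1, (45-44)²=1, (23-24)²=1, (25-25)²=0
Sum = 4
MSE = 4/5 = 4/5

4/5


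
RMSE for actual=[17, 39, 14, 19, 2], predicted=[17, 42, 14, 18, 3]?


MSE = 11/5 = 2.2
RMSE = √(11/5) = 1.4832

1.4832


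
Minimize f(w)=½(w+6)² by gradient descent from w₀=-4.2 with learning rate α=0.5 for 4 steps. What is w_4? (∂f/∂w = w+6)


step 1: grad = -4.2+6 = 1.8; w = -4.2 - 0.5·(1.8) = -5.1
step 2: grad = -5.1+6 = 0.9; w = -5.1 - 0.5·(0.9) = -5.55
step 3: grad = -5.55+6 = 0.45; w = -5.55 - 0.5·(0.45) = -5.775
step 4: grad = -5.775+6 = 0.225; w = -5.775 - 0.5·(0.225) = -5.8875

-5.8875


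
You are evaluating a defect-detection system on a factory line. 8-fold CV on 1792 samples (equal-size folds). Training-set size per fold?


Fold size = 1792/8 = 224
Training per fold = 1792 - 224 = 1568

1568


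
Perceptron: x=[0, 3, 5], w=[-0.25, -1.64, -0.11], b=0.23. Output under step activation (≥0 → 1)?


z = (0)·(-0.25) + (3)·(-1.64) + (5)·(-0.11) + 0.23
  = -5.24
step(z) = 0 (z<0)

0


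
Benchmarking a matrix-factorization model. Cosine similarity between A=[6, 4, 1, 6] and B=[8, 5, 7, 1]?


A·B = 6·8 + 4·5 + 1·7 + 6·1 = 81
‖A‖ = √89 = 9.434, ‖B‖ = √139 = 11.7898
cos = 81/(√89·√139) = 81/√12371 = 0.7283

0.7283


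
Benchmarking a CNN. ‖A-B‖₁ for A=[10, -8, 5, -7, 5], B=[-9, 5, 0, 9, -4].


d = |10+ 9| + |-8-5| + |5-0| + |-7-9| + |5+ 4|
  = 19 + 13 + 5 + 16 + 9
  = 62

62


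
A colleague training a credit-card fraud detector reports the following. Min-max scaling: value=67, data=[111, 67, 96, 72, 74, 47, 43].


min=43, max=111
(67-43)/(111-43) = 24/68 = 0.3529

0.3529


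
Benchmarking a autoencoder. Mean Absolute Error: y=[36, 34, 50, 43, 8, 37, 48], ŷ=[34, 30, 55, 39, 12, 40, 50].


Absolute errors: |36-34|=2, |34-30|=4, |50-55|=5, |43-39|=4, |8-12|=4, |37-40|=3, |48-50|=2
Sum = 24
MAE = 24/7 = 24/7

24/7


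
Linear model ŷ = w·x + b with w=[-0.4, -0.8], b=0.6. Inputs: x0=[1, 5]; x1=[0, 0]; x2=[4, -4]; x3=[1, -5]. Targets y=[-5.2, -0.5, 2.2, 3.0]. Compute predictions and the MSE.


ŷ0 = (-0.4)·(1) + (-0.8)·(5) + 0.6 = -3.8
ŷ1 = (-0.4)·(0) + (-0.8)·(0) + 0.6 = 0.6
ŷ2 = (-0.4)·(4) + (-0.8)·(-4) + 0.6 = 2.2
ŷ3 = (-0.4)·(1) + (-0.8)·(-5) + 0.6 = 4.2
errors² = [1.96, 1.21, 0.0, 1.44]
MSE = 4.6100/4 = 1.1525

1.1525


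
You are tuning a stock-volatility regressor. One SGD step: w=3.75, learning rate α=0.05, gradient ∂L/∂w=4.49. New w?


w_new = w - α·∇
= 3.75 - 0.05·4.49
= 3.75 - 0.2245
= 3.5255

3.5255


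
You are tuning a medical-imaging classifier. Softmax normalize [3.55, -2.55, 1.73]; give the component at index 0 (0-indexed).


Exponentials: e^3.55=34.8133, e^-2.55=0.0781, e^1.73=5.6407
Sum = 40.5321
Softmax = [0.8589, 0.0019, 0.1392]
p[0] = 34.8133/40.5321 = 0.8589

0.8589


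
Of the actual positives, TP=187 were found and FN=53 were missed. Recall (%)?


Recall = TP/(TP+FN)
= 187/(187+53)
= 187/240 = 77.92%

77.92%


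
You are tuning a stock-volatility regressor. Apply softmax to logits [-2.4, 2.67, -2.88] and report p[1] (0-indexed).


Exponentials: e^-2.4=0.0907, e^2.67=14.44, e^-2.88=0.0561
Sum = 14.5868
Softmax = [0.0062, 0.9899, 0.0038]
p[1] = 14.44/14.5868 = 0.9899

0.9899


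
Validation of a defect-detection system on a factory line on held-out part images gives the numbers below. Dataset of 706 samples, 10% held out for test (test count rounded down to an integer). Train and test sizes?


Test = ⌊706·10/100⌋ = 70
Train = 706 - 70 = 636

Train: 636, Test: 70


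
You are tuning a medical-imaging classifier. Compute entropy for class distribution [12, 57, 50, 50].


Probabilities: [12/169, 57/169, 50/169, 50/169] ≈ [0.071, 0.3373, 0.2959, 0.2959]
H = -((12/169)·log₂(12/169) + (57/169)·log₂(57/169) + (50/169)·log₂(50/169) + (50/169)·log₂(50/169))
  = 1.8395 bits

1.8395 bits


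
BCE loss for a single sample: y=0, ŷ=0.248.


BCE = -[y·ln(p) + (1-y)·ln(1-p)]
= -0 - 1·ln(1-0.248)
= -ln(0.752) = 0.285

0.285


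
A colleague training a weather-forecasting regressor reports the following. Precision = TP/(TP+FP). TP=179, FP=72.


Precision = TP/(TP+FP)
= 179/(179+72)
= 179/251 = 71.31%

71.31%


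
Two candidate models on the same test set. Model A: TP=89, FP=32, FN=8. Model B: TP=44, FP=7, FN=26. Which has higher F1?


Model A: P=89/121=0.7355, R=89/97=0.9175, F1=2PR/(P+R)=2TP/(2TP+FP+FN)=178/218=0.8165
Model B: P=44/51=0.8627, R=44/70=0.6286, F1=2PR/(P+R)=2TP/(2TP+FP+FN)=88/121=0.7273
0.8165 > 0.7273 → Model A

Model A


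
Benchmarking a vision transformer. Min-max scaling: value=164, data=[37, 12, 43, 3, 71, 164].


min=3, max=164
(164-3)/(164-3) = 161/161 = 1.0

1.0


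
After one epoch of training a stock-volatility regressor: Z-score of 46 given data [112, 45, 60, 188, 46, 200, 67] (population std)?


μ = 102.5714, σ = 61.4953
z = (46 - 102.5714)/61.4953 = -0.9199

-0.9199


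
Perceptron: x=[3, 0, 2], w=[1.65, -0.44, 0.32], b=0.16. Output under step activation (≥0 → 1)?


z = (3)·(1.65) + (0)·(-0.44) + (2)·(0.32) + 0.16
  = 5.75
step(z) = 1 (z≥0)

1


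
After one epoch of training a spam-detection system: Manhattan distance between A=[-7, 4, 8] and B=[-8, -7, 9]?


d = |-7+ 8| + |4+ 7| + |8-9|
  = 1 + 11 + 1
  = 13

13


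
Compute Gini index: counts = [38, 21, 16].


Probabilities: [38/75, 21/75, 16/75] ≈ [0.5067, 0.28, 0.2133]
Σpᵢ² = (1444 + 441 + 256)/75² = 2141/5625
Gini = 1 - Σpᵢ² = 1 - 2141/5625 = 0.6194

0.6194


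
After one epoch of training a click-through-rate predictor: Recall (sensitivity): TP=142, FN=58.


Recall = TP/(TP+FN)
= 142/(142+58)
= 142/200 = 71.0%

71.0%


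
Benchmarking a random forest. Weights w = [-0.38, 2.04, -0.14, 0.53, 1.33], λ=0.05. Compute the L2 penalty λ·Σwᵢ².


‖w‖₂² = (-0.38)² + (2.04)² + (-0.14)² + (0.53)² + (1.33)²
     = 0.1444 + 4.1616 + 0.0196 + 0.2809 + 1.7689
     = 6.3754
λ·‖w‖₂² = 0.05·6.3754 = 0.31877

0.31877


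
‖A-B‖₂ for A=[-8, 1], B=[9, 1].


d = √((-8-9)² + (1-1)²)
  = √(289 + 0)
  = √289 = 17.0

17.0


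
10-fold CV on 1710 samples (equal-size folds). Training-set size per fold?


Fold size = 1710/10 = 171
Training per fold = 1710 - 171 = 1539

1539


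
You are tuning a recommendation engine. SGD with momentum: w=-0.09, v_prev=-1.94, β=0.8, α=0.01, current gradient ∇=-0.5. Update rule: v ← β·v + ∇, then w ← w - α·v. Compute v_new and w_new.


v_new = 0.8·-1.94 - 0.5 = -1.552 - 0.5 = -2.052
w_new = -0.09 - 0.01·-2.052 = -0.09 + 0.02052 = -0.06948

v_new=-2.052, w_new=-0.06948


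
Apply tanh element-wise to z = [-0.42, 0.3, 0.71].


tanh(-0.42) = -0.3969
tanh(0.3) = 0.2913
tanh(0.71) = 0.6107
result = [-0.3969, 0.2913, 0.6107]

[-0.3969, 0.2913, 0.6107]


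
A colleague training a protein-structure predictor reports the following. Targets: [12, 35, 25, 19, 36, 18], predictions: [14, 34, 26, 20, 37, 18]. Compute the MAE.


Absolute errors: |12-14|=2, |35-34|=1, |25-26|=1, |19-20|=1, |36-37|=1, |18-18|=0
Sum = 6
MAE = 6/6 = 1

1


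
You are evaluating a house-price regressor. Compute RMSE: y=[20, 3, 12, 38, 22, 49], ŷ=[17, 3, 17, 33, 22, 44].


MSE = 84/6 = 14
RMSE = √(84/6) = 3.7417

3.7417


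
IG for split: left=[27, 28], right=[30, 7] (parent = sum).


Parent = [57, 35], H_parent = 0.9583
H_left = 0.9998 (n=55), H_right = 0.6998 (n=37)
H_children = (55/92)·0.9998 + (37/92)·0.6998 = 0.8791
IG = 0.9583 - 0.8791 = 0.0792

0.0792


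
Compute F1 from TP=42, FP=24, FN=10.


Precision = 42/66 = 0.6364
Recall = 42/52 = 0.8077
F1 = 2·P·R/(P+R) = 2·TP/(2·TP+FP+FN) = 84/(84+24+10) = 84/118 = 0.7119

0.7119


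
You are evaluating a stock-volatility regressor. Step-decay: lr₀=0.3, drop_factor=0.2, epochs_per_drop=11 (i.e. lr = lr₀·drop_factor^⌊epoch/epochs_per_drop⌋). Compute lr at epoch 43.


n_drops = ⌊43/11⌋ = 3
lr = 0.3·0.2^3 = 0.3·0.008 = 0.0024

0.0024


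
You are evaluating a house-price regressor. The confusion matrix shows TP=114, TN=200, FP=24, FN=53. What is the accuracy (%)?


Accuracy = (TP+TN)/(TP+TN+FP+FN)
= (114+200)/(391)
= 314/391 = 80.31%

80.31%


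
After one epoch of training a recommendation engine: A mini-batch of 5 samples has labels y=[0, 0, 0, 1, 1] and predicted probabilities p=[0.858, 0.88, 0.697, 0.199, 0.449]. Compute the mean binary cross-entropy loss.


L[0] = -ln(1-0.858) = -ln(0.142) = 1.9519
L[1] = -ln(1-0.88) = -ln(0.12) = 2.1203
L[2] = -ln(1-0.697) = -ln(0.303) = 1.194
L[3] = -ln(0.199) = 1.6145
L[4] = -ln(0.449) = 0.8007
mean = (1.9519 + 2.1203 + 1.194 + 1.6145 + 0.8007)/5 = 1.5363

1.5363


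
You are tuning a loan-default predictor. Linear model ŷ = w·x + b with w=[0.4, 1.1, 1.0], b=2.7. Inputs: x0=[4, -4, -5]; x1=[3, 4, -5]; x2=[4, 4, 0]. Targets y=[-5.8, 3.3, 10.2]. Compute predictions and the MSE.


ŷ0 = (0.4)·(4) + (1.1)·(-4) + (1.0)·(-5) + 2.7 = -5.1
ŷ1 = (0.4)·(3) + (1.1)·(4) + (1.0)·(-5) + 2.7 = 3.3
ŷ2 = (0.4)·(4) + (1.1)·(4) + (1.0)·(0) + 2.7 = 8.7
errors² = [0.49, 0.0, 2.25]
MSE = 2.7400/3 = 0.9133

0.9133


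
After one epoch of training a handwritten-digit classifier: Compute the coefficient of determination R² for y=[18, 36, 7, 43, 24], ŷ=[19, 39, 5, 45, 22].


ȳ = 25.6
SS_res = Σ(y-ŷ)² = 22
SS_tot = Σ(y-ȳ)² = 817.2
R² = 1 - SS_res/SS_tot = 1 - 0.0269 = 0.9731

0.9731


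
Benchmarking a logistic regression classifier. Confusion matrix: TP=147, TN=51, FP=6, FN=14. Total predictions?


Total = TP + TN + FP + FN
= 147 + 51 + 6 + 14
= 218
(Predicted positive: 153, predicted negative: 65)

218


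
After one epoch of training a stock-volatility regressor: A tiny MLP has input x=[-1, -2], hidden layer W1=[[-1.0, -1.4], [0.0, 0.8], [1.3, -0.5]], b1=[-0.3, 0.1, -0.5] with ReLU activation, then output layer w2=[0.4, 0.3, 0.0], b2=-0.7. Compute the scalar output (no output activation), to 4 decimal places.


z1[0] = (-1.0)·(-1) + (-1.4)·(-2) - 0.3 = 3.5
z1[1] = (0.0)·(-1) + (0.8)·(-2) + 0.1 = -1.5
z1[2] = (1.3)·(-1) + (-0.5)·(-2) - 0.5 = -0.8
h = ReLU(z1) = [3.5, 0.0, 0.0]
output = (0.4)·(3.5) + (0.3)·(0.0) + (0.0)·(0.0) - 0.7 = 0.7

0.7


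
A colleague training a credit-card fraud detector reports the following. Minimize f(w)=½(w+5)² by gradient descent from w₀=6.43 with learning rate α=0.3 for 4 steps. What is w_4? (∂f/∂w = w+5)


step 1: grad = 6.43+5 = 11.43; w = 6.43 - 0.3·(11.43) = 3.001
step 2: grad = 3.001+5 = 8.001; w = 3.001 - 0.3·(8.001) = 0.6007
step 3: grad = 0.6007+5 = 5.6007; w = 0.6007 - 0.3·(5.6007) = -1.07951
step 4: grad = -1.07951+5 = 3.92049; w = -1.07951 - 0.3·(3.92049) = -2.255657

-2.255657


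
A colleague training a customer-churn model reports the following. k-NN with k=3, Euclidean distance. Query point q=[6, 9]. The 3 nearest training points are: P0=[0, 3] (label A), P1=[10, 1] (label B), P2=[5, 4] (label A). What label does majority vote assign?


d(q,P0) = 8.4853  (label A)
d(q,P1) = 8.9443  (label B)
d(q,P2) = 5.099  (label A)
Votes: A=2, B=1
Majority → A

A


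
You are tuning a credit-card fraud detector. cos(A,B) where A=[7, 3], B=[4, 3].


A·B = 7·4 + 3·3 = 37
‖A‖ = √58 = 7.6158, ‖B‖ = √25 = 5
cos = 37/(√58·√25) = 37/√1450 = 0.9717

0.9717


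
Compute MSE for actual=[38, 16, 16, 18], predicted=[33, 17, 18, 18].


Squared errors: (38-33)²=25, (16-17)²=1, (16-18)²=4, (18-18)²=0
Sum = 30
MSE = 30/4 = 15/2

15/2


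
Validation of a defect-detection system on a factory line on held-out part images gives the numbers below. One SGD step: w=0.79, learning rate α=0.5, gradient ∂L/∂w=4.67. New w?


w_new = w - α·∇
= 0.79 - 0.5·4.67
= 0.79 - 2.335
= -1.545

-1.545


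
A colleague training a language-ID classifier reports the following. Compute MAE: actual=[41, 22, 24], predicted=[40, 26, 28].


Absolute errors: |41-40|=1, |22-26|=4, |24-28|=4
Sum = 9
MAE = 9/3 = 3

3


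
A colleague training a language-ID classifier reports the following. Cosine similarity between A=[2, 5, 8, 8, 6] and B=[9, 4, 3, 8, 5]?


A·B = 2·9 + 5·4 + 8·3 + 8·8 + 6·5 = 156
‖A‖ = √193 = 13.8924, ‖B‖ = √195 = 13.9642
cos = 156/(√193·√195) = 156/√37635 = 0.8041

0.8041


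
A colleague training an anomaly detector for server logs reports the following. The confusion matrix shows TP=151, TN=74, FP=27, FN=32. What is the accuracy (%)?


Accuracy = (TP+TN)/(TP+TN+FP+FN)
= (151+74)/(284)
= 225/284 = 79.23%

79.23%


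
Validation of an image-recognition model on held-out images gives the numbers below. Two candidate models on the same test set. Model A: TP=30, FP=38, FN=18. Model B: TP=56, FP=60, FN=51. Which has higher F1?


Model A: P=30/68=0.4412, R=30/48=0.625, F1=2PR/(P+R)=2TP/(2TP+FP+FN)=60/116=0.5172
Model B: P=56/116=0.4828, R=56/107=0.5234, F1=2PR/(P+R)=2TP/(2TP+FP+FN)=112/223=0.5022
0.5172 > 0.5022 → Model A

Model A


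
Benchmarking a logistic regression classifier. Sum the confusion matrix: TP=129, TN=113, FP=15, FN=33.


Total = TP + TN + FP + FN
= 129 + 113 + 15 + 33
= 290
(Predicted positive: 144, predicted negative: 146)

290


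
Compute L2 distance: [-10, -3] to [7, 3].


d = √((-10-7)² + (-3-3)²)
  = √(289 + 36)
  = √325 = 18.0278

18.0278


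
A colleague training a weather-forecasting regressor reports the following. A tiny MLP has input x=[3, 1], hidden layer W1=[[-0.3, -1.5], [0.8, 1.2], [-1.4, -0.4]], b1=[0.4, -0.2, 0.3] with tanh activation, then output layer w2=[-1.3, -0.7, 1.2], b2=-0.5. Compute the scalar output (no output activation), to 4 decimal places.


z1[0] = (-0.3)·(3) + (-1.5)·(1) + 0.4 = -2.0
z1[1] = (0.8)·(3) + (1.2)·(1) - 0.2 = 3.4
z1[2] = (-1.4)·(3) + (-0.4)·(1) + 0.3 = -4.3
h = tanh(z1) = [-0.964, 0.9978, -0.9996]
output = (-1.3)·(-0.964) + (-0.7)·(0.9978) + (1.2)·(-0.9996) - 0.5 = -1.1448

-1.1448


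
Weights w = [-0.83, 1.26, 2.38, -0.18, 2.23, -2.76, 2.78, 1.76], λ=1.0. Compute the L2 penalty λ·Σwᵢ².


‖w‖₂² = (-0.83)² + (1.26)² + (2.38)² + (-0.18)² + (2.23)² + (-2.76)² + (2.78)² + (1.76)²
     = 0.6889 + 1.5876 + 5.6644 + 0.0324 + 4.9729 + 7.6176 + 7.7284 + 3.0976
     = 31.3898
λ·‖w‖₂² = 1.0·31.3898 = 31.3898

31.3898


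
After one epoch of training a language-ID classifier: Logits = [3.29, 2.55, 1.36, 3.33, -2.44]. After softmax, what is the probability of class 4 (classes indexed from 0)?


Exponentials: e^3.29=26.8429, e^2.55=12.8071, e^1.36=3.8962, e^3.33=27.9383, e^-2.44=0.0872
Sum = 71.5717
Softmax = [0.375, 0.1789, 0.0544, 0.3904, 0.0012]
p[4] = 0.0872/71.5717 = 0.0012

0.0012


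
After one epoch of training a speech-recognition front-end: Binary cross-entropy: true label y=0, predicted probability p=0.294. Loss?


BCE = -[y·ln(p) + (1-y)·ln(1-p)]
= -0 - 1·ln(1-0.294)
= -ln(0.706) = 0.3481

0.3481


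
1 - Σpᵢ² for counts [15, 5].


Probabilities: [15/20, 5/20] ≈ [0.75, 0.25]
Σpᵢ² = (225 + 25)/20² = 250/400
Gini = 1 - Σpᵢ² = 1 - 250/400 = 0.375

0.375


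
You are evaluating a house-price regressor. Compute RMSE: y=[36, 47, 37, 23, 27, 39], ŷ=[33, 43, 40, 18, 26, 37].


MSE = 64/6 = 10.6667
RMSE = √(64/6) = 3.266

3.266


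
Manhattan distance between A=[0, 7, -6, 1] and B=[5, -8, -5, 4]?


d = |0-5| + |7+ 8| + |-6+ 5| + |1-4|
  = 5 + 15 + 1 + 3
  = 24

24


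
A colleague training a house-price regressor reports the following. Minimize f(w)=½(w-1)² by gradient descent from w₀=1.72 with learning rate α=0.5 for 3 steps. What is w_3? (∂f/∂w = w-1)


step 1: grad = 1.72-1 = 0.72; w = 1.72 - 0.5·(0.72) = 1.36
step 2: grad = 1.36-1 = 0.36; w = 1.36 - 0.5·(0.36) = 1.18
step 3: grad = 1.18-1 = 0.18; w = 1.18 - 0.5·(0.18) = 1.09

1.09


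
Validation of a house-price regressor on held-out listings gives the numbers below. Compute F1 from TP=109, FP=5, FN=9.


Precision = 109/114 = 0.9561
Recall = 109/118 = 0.9237
F1 = 2·P·R/(P+R) = 2·TP/(2·TP+FP+FN) = 218/(218+5+9) = 218/232 = 0.9397

0.9397


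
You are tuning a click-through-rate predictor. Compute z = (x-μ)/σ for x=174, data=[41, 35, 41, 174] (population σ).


μ = 72.75, σ = 58.508
z = (174 - 72.75)/58.508 = 1.7305

1.7305


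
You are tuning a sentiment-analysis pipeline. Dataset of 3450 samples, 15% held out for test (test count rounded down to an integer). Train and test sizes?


Test = ⌊3450·15/100⌋ = 517
Train = 3450 - 517 = 2933

Train: 2933, Test: 517


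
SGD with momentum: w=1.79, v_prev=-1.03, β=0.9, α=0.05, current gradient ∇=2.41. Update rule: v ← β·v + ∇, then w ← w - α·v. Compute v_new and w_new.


v_new = 0.9·-1.03 + 2.41 = -0.927 + 2.41 = 1.483
w_new = 1.79 - 0.05·1.483 = 1.79 - 0.07415 = 1.71585

v_new=1.483, w_new=1.71585


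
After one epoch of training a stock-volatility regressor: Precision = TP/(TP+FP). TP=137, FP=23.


Precision = TP/(TP+FP)
= 137/(137+23)
= 137/160 = 85.62%

85.62%
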